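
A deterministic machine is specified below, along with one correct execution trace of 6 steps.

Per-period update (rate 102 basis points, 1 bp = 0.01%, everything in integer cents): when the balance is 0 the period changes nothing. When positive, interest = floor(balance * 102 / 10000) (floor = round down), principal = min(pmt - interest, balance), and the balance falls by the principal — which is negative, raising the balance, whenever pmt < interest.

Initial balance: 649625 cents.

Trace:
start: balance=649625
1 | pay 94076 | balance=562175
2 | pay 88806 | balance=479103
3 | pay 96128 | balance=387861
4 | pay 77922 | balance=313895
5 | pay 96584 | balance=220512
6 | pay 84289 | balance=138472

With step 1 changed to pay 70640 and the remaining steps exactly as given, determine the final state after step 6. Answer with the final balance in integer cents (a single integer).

(re-executing from step 1 with the substitution; state before step 1: balance=649625)
1 | pay 70640 | balance=585611
2 | pay 88806 | balance=502778
3 | pay 96128 | balance=411778
4 | pay 77922 | balance=338056
5 | pay 96584 | balance=244920
6 | pay 84289 | balance=163129

163129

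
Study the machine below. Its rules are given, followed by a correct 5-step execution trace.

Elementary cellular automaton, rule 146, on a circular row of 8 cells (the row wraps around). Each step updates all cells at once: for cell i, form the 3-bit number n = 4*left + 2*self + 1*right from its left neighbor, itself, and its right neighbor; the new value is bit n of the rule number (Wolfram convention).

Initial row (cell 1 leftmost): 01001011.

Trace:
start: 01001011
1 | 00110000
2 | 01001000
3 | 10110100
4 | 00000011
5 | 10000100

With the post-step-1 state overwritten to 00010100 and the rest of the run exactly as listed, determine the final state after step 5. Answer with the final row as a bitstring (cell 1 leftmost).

state after step 1 := 00010100
2 | 00100010
3 | 01010101
4 | 00000000
5 | 00000000

00000000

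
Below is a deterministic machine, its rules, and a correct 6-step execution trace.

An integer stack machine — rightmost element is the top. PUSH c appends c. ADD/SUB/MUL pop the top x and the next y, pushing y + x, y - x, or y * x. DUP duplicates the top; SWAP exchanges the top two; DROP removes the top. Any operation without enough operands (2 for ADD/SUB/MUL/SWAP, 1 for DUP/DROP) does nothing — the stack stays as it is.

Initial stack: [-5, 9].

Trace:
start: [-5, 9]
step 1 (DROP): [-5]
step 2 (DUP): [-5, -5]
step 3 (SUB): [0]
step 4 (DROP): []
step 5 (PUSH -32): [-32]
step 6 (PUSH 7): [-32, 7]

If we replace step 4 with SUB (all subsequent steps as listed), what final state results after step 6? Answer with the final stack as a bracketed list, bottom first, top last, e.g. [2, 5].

(re-executing from step 4 with the substitution; state before step 4: [0])
step 4 (SUB): [0]
step 5 (PUSH -32): [0, -32]
step 6 (PUSH 7): [0, -32, 7]

[0, -32, 7]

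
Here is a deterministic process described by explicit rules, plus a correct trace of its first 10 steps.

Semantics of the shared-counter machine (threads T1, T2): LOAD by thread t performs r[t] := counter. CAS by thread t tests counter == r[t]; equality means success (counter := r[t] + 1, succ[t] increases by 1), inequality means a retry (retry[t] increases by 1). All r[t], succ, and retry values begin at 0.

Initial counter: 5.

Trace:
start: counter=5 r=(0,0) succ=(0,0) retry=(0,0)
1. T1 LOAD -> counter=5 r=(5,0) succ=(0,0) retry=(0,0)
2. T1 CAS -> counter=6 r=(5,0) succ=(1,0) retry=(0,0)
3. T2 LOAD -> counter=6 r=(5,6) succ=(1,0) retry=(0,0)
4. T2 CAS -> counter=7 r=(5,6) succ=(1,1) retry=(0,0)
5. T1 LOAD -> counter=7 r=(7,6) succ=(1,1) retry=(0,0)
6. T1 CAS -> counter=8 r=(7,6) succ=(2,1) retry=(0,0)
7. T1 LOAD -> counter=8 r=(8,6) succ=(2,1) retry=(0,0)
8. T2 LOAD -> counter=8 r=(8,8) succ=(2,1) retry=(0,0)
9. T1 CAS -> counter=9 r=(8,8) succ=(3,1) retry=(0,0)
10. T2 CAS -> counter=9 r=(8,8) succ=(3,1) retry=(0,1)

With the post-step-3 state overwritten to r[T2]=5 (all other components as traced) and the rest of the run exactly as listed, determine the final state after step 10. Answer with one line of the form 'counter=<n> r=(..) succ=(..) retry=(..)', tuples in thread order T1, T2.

state after step 3 := counter=6 r=(5,5) succ=(1,0) retry=(0,0)
4. T2 CAS -> counter=6 r=(5,5) succ=(1,0) retry=(0,1)
5. T1 LOAD -> counter=6 r=(6,5) succ=(1,0) retry=(0,1)
6. T1 CAS -> counter=7 r=(6,5) succ=(2,0) retry=(0,1)
7. T1 LOAD -> counter=7 r=(7,5) succ=(2,0) retry=(0,1)
8. T2 LOAD -> counter=7 r=(7,7) succ=(2,0) retry=(0,1)
9. T1 CAS -> counter=8 r=(7,7) succ=(3,0) retry=(0,1)
10. T2 CAS -> counter=8 r=(7,7) succ=(3,0) retry=(0,2)

counter=8 r=(7,7) succ=(3,0) retry=(0,2)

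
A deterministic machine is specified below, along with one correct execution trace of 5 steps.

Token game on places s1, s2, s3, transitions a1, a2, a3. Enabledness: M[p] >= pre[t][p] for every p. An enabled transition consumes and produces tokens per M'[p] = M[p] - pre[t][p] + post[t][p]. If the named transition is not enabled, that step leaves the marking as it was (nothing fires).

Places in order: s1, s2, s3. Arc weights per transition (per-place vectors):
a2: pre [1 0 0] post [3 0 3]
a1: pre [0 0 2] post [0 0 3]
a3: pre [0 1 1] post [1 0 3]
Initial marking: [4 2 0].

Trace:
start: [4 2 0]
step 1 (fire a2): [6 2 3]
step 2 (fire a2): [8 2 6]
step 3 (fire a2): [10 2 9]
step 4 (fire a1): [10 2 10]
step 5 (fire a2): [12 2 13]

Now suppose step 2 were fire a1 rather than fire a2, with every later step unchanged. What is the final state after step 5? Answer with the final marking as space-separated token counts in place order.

(re-executing from step 2 with the substitution; state before step 2: [6 2 3])
step 2 (fire a1): [6 2 4]
step 3 (fire a2): [8 2 7]
step 4 (fire a1): [8 2 8]
step 5 (fire a2): [10 2 11]

10 2 11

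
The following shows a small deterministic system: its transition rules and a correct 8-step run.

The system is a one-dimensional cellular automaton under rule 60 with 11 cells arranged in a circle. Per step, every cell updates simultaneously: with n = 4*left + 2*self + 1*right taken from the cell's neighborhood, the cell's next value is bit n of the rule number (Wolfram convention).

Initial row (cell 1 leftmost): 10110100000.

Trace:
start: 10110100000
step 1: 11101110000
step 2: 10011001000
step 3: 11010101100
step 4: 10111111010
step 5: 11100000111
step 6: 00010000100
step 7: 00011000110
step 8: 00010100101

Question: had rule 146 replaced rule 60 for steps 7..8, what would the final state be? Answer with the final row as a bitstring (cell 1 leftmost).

01000110001

(re-executing steps 7..8 under rule 146; state before step 7: 00010000100)
step 7: 00101001010
step 8: 01000110001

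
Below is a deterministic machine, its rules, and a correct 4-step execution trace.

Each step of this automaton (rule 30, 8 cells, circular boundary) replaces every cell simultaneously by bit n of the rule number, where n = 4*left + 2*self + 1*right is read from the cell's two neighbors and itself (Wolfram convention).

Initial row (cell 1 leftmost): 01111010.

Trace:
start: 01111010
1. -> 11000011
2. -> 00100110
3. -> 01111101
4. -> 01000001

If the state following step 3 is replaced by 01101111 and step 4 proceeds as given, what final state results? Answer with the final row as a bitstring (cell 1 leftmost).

01001000

state after step 3 := 01101111
4. -> 01001000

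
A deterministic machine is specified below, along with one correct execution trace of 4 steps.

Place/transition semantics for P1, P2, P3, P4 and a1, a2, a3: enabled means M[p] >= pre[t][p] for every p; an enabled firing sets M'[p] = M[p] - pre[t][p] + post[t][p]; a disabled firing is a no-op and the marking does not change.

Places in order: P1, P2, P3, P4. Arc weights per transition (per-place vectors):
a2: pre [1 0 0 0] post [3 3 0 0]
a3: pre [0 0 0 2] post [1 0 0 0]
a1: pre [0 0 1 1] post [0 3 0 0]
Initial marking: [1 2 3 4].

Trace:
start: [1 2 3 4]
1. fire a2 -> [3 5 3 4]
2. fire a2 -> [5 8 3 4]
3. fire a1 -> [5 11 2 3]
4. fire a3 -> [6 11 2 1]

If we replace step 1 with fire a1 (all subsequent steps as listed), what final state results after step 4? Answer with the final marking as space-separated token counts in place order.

(re-executing from step 1 with the substitution; state before step 1: [1 2 3 4])
1. fire a1 -> [1 5 2 3]
2. fire a2 -> [3 8 2 3]
3. fire a1 -> [3 11 1 2]
4. fire a3 -> [4 11 1 0]

4 11 1 0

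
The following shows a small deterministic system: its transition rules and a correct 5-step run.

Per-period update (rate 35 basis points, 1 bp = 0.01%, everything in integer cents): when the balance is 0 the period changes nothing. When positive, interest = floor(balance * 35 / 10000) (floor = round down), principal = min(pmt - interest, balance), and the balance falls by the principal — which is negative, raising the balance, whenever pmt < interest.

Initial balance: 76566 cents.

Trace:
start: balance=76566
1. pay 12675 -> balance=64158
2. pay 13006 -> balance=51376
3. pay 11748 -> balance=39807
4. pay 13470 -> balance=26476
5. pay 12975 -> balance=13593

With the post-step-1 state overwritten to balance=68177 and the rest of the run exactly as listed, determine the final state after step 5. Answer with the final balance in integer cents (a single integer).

17668

state after step 1 := balance=68177
2. pay 13006 -> balance=55409
3. pay 11748 -> balance=43854
4. pay 13470 -> balance=30537
5. pay 12975 -> balance=17668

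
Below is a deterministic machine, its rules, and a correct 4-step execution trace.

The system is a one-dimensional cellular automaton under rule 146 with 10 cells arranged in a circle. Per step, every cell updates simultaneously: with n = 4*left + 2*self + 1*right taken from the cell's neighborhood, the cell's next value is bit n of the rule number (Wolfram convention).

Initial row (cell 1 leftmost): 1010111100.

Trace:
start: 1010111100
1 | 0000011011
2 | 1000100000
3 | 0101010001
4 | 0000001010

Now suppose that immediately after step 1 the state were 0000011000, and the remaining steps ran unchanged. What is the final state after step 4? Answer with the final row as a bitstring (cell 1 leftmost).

state after step 1 := 0000011000
2 | 0000100100
3 | 0001011010
4 | 0010000001

0010000001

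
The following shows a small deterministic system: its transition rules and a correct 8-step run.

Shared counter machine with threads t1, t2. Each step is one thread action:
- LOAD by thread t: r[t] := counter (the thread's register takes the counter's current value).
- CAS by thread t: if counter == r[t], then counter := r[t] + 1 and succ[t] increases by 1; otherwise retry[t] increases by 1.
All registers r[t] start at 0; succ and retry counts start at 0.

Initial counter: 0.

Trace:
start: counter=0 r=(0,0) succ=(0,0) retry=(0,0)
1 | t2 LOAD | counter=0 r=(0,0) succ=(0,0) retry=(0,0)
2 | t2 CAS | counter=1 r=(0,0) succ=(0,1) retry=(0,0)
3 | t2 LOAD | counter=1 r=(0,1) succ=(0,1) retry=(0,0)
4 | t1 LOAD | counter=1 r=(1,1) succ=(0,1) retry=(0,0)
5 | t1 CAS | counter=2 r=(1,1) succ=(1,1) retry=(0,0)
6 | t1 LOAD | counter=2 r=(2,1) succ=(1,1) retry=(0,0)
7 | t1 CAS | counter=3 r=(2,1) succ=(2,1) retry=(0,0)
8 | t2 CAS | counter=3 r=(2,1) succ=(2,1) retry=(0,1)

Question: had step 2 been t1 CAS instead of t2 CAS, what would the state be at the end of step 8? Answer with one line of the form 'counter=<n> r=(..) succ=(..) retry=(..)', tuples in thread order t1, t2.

(re-executing from step 2 with the substitution; state before step 2: counter=0 r=(0,0) succ=(0,0) retry=(0,0))
2 | t1 CAS | counter=1 r=(0,0) succ=(1,0) retry=(0,0)
3 | t2 LOAD | counter=1 r=(0,1) succ=(1,0) retry=(0,0)
4 | t1 LOAD | counter=1 r=(1,1) succ=(1,0) retry=(0,0)
5 | t1 CAS | counter=2 r=(1,1) succ=(2,0) retry=(0,0)
6 | t1 LOAD | counter=2 r=(2,1) succ=(2,0) retry=(0,0)
7 | t1 CAS | counter=3 r=(2,1) succ=(3,0) retry=(0,0)
8 | t2 CAS | counter=3 r=(2,1) succ=(3,0) retry=(0,1)

counter=3 r=(2,1) succ=(3,0) retry=(0,1)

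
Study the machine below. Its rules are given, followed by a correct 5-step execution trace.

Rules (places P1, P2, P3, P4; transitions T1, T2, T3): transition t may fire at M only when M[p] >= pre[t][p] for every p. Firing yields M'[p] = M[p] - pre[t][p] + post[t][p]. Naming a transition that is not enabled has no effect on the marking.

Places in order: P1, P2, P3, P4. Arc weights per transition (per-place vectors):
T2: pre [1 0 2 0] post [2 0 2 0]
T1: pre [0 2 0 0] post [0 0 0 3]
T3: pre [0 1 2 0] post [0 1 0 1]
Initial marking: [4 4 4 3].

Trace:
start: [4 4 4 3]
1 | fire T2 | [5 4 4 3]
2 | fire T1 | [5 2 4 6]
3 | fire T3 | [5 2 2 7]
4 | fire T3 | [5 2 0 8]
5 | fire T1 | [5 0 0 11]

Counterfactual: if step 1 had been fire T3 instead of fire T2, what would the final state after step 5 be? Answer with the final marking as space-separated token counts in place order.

(re-executing from step 1 with the substitution; state before step 1: [4 4 4 3])
1 | fire T3 | [4 4 2 4]
2 | fire T1 | [4 2 2 7]
3 | fire T3 | [4 2 0 8]
4 | fire T3 | [4 2 0 8]
5 | fire T1 | [4 0 0 11]

4 0 0 11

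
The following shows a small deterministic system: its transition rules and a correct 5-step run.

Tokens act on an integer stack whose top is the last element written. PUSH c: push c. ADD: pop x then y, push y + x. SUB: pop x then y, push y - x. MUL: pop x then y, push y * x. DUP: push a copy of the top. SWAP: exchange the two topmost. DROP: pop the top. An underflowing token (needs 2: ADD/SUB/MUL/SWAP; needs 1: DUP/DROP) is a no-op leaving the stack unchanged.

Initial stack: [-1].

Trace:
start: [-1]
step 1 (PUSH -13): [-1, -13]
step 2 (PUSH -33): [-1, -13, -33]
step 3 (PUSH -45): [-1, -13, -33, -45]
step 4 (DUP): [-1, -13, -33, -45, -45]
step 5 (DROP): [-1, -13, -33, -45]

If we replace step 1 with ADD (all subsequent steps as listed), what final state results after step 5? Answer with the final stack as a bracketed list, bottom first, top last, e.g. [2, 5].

[-1, -33, -45]

(re-executing from step 1 with the substitution; state before step 1: [-1])
step 1 (ADD): [-1]
step 2 (PUSH -33): [-1, -33]
step 3 (PUSH -45): [-1, -33, -45]
step 4 (DUP): [-1, -33, -45, -45]
step 5 (DROP): [-1, -33, -45]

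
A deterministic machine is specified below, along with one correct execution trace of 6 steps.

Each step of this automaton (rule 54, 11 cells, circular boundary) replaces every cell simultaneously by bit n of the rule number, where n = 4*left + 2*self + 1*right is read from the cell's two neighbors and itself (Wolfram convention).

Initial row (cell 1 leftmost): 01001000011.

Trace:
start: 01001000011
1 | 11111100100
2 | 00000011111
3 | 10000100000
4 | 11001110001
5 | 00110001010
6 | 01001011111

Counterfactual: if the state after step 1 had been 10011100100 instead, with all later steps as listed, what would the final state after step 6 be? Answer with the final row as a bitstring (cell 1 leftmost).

11100011100

state after step 1 := 10011100100
2 | 11100011111
3 | 00010100000
4 | 00111110000
5 | 01000001000
6 | 11100011100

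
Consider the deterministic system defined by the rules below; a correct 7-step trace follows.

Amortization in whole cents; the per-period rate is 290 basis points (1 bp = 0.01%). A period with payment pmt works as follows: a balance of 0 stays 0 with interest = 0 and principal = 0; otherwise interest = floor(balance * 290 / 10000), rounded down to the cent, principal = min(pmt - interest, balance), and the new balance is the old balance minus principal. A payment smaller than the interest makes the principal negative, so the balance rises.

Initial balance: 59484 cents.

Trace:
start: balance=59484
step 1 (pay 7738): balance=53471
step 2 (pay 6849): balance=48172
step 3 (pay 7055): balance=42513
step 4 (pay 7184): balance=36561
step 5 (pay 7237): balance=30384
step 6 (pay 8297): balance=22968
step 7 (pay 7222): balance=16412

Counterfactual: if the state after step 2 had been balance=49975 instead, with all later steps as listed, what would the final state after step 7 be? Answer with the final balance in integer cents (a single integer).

state after step 2 := balance=49975
step 3 (pay 7055): balance=44369
step 4 (pay 7184): balance=38471
step 5 (pay 7237): balance=32349
step 6 (pay 8297): balance=24990
step 7 (pay 7222): balance=18492

18492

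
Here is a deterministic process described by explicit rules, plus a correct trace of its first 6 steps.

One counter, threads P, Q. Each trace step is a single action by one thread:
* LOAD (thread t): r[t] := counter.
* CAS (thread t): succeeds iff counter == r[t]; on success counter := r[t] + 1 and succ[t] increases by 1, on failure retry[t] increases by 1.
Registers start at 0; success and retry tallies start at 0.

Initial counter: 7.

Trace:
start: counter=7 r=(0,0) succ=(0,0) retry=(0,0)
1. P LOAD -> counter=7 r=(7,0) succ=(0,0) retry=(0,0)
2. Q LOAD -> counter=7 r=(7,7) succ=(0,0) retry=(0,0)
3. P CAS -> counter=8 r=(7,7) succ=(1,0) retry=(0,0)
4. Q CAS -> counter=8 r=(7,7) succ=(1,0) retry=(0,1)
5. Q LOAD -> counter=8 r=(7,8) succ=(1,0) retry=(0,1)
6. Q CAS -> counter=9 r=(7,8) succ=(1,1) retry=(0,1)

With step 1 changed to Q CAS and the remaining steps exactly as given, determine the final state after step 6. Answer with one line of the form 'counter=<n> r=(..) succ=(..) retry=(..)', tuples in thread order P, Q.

(re-executing from step 1 with the substitution; state before step 1: counter=7 r=(0,0) succ=(0,0) retry=(0,0))
1. Q CAS -> counter=7 r=(0,0) succ=(0,0) retry=(0,1)
2. Q LOAD -> counter=7 r=(0,7) succ=(0,0) retry=(0,1)
3. P CAS -> counter=7 r=(0,7) succ=(0,0) retry=(1,1)
4. Q CAS -> counter=8 r=(0,7) succ=(0,1) retry=(1,1)
5. Q LOAD -> counter=8 r=(0,8) succ=(0,1) retry=(1,1)
6. Q CAS -> counter=9 r=(0,8) succ=(0,2) retry=(1,1)

counter=9 r=(0,8) succ=(0,2) retry=(1,1)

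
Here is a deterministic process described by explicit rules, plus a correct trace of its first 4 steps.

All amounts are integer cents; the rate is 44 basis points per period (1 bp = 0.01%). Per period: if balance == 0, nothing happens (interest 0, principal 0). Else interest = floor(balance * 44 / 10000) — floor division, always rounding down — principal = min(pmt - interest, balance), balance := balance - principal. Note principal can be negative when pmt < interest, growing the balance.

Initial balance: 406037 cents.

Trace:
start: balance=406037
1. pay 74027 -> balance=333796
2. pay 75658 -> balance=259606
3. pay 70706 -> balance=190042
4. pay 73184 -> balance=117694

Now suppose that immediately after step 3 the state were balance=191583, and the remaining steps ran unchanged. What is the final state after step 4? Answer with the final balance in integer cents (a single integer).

state after step 3 := balance=191583
4. pay 73184 -> balance=119241

119241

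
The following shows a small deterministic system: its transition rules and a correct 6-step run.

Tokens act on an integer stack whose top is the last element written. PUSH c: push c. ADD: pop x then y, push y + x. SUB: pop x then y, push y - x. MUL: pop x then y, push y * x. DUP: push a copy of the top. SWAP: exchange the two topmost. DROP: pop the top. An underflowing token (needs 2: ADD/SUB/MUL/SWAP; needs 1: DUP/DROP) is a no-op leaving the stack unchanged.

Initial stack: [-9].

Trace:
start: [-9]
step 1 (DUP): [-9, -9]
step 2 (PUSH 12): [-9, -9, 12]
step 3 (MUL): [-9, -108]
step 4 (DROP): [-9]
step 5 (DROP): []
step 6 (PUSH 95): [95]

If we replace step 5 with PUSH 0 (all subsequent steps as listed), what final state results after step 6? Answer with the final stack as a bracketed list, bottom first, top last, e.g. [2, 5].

[-9, 0, 95]

(re-executing from step 5 with the substitution; state before step 5: [-9])
step 5 (PUSH 0): [-9, 0]
step 6 (PUSH 95): [-9, 0, 95]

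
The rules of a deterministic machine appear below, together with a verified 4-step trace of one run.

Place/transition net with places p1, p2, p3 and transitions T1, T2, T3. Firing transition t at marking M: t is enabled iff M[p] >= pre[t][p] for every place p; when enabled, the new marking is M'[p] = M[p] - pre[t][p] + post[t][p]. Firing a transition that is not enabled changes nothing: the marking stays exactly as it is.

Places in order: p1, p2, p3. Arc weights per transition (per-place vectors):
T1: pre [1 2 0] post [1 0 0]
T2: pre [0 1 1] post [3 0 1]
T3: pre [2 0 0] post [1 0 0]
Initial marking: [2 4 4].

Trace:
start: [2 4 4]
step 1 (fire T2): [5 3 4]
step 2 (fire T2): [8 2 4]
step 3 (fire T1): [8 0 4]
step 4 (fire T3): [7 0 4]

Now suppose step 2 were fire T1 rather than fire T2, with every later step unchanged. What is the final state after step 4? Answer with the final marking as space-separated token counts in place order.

4 1 4

(re-executing from step 2 with the substitution; state before step 2: [5 3 4])
step 2 (fire T1): [5 1 4]
step 3 (fire T1): [5 1 4]
step 4 (fire T3): [4 1 4]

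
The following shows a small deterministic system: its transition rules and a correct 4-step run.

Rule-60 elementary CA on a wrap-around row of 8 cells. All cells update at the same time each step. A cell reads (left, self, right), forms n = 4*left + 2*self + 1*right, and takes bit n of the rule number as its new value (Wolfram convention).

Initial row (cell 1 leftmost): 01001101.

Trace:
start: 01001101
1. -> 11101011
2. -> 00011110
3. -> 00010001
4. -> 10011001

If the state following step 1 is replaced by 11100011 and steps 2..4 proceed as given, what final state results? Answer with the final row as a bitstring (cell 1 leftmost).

state after step 1 := 11100011
2. -> 00010010
3. -> 00011011
4. -> 10010110

10010110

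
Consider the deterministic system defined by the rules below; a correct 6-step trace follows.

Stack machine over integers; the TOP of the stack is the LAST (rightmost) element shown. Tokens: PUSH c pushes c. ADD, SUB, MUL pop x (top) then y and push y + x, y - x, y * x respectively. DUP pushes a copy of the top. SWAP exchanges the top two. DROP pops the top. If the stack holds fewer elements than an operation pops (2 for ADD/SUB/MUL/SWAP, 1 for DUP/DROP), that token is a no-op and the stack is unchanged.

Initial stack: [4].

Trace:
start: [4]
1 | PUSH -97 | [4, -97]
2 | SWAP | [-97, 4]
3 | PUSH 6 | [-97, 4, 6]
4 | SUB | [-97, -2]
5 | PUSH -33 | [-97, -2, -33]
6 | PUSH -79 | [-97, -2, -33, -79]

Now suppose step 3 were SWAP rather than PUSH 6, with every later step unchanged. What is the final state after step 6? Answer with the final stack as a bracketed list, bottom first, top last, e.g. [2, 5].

(re-executing from step 3 with the substitution; state before step 3: [-97, 4])
3 | SWAP | [4, -97]
4 | SUB | [101]
5 | PUSH -33 | [101, -33]
6 | PUSH -79 | [101, -33, -79]

[101, -33, -79]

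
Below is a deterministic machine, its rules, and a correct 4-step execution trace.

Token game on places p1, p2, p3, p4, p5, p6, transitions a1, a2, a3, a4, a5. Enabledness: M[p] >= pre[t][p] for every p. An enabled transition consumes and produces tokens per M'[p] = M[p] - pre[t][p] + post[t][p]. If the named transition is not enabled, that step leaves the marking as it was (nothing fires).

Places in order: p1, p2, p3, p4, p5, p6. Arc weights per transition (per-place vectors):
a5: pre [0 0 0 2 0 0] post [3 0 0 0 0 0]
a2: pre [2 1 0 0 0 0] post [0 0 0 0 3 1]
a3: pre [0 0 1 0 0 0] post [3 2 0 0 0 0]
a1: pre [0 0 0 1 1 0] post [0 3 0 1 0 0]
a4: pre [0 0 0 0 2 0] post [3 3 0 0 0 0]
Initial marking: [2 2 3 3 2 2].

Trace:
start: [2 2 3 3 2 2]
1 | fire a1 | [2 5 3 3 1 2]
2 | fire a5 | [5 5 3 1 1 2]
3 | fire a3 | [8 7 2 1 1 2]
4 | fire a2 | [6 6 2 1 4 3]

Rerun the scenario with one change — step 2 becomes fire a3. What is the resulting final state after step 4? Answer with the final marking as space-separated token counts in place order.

(re-executing from step 2 with the substitution; state before step 2: [2 5 3 3 1 2])
2 | fire a3 | [5 7 2 3 1 2]
3 | fire a3 | [8 9 1 3 1 2]
4 | fire a2 | [6 8 1 3 4 3]

6 8 1 3 4 3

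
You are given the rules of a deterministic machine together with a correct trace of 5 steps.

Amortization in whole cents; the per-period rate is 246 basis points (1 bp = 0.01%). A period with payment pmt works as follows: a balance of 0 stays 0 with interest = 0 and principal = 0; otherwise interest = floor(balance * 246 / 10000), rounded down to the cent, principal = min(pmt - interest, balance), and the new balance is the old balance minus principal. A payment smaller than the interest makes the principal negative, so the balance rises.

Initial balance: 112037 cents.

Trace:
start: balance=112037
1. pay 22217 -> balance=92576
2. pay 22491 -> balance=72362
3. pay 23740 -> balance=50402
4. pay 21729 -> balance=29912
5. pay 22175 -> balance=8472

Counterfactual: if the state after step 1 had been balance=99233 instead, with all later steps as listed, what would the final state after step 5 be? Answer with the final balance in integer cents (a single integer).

state after step 1 := balance=99233
2. pay 22491 -> balance=79183
3. pay 23740 -> balance=57390
4. pay 21729 -> balance=37072
5. pay 22175 -> balance=15808

15808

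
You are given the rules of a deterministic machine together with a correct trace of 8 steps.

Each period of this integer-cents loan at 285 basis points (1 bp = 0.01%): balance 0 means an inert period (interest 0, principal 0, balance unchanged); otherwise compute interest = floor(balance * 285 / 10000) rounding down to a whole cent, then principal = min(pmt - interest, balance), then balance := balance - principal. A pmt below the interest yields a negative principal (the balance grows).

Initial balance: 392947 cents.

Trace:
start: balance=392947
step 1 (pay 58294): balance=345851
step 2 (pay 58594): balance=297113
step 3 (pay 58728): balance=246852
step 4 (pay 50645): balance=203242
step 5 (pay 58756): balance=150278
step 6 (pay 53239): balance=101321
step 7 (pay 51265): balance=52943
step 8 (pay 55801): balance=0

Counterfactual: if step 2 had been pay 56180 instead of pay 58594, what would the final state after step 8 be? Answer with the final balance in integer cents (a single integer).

(re-executing from step 2 with the substitution; state before step 2: balance=345851)
step 2 (pay 56180): balance=299527
step 3 (pay 58728): balance=249335
step 4 (pay 50645): balance=205796
step 5 (pay 58756): balance=152905
step 6 (pay 53239): balance=104023
step 7 (pay 51265): balance=55722
step 8 (pay 55801): balance=1509

1509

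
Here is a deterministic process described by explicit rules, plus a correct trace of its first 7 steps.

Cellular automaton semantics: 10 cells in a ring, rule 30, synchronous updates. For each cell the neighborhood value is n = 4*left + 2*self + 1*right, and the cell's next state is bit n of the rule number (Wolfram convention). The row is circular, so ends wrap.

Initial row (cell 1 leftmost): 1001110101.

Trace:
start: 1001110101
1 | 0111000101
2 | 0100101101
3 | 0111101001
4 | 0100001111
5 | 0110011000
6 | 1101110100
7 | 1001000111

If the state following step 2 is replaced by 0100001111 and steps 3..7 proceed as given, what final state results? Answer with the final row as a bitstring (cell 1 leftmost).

1100001010

state after step 2 := 0100001111
3 | 0110011000
4 | 1101110100
5 | 1001000111
6 | 0111101100
7 | 1100001010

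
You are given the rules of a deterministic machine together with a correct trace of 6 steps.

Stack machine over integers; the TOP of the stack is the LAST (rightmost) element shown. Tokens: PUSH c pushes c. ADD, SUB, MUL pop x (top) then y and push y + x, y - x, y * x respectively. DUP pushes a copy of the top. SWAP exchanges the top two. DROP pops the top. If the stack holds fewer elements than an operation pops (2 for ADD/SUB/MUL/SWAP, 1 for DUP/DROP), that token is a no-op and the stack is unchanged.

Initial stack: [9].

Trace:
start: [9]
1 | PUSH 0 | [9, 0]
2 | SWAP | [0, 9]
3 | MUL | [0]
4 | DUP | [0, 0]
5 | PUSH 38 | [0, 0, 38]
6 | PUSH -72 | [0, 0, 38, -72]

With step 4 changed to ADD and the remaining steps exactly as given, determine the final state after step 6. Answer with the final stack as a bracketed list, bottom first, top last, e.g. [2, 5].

(re-executing from step 4 with the substitution; state before step 4: [0])
4 | ADD | [0]
5 | PUSH 38 | [0, 38]
6 | PUSH -72 | [0, 38, -72]

[0, 38, -72]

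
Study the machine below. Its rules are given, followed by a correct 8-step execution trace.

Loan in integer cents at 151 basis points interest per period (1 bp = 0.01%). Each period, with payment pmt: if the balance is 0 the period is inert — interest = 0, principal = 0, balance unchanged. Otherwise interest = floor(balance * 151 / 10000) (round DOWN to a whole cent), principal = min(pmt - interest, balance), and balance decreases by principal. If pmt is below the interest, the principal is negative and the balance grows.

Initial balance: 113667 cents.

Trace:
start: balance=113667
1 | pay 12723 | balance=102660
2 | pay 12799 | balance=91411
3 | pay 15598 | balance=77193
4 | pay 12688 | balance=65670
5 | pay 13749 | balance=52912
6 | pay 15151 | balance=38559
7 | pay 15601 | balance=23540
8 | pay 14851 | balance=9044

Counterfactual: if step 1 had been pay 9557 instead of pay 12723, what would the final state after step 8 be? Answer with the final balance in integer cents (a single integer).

12558

(re-executing from step 1 with the substitution; state before step 1: balance=113667)
1 | pay 9557 | balance=105826
2 | pay 12799 | balance=94624
3 | pay 15598 | balance=80454
4 | pay 12688 | balance=68980
5 | pay 13749 | balance=56272
6 | pay 15151 | balance=41970
7 | pay 15601 | balance=27002
8 | pay 14851 | balance=12558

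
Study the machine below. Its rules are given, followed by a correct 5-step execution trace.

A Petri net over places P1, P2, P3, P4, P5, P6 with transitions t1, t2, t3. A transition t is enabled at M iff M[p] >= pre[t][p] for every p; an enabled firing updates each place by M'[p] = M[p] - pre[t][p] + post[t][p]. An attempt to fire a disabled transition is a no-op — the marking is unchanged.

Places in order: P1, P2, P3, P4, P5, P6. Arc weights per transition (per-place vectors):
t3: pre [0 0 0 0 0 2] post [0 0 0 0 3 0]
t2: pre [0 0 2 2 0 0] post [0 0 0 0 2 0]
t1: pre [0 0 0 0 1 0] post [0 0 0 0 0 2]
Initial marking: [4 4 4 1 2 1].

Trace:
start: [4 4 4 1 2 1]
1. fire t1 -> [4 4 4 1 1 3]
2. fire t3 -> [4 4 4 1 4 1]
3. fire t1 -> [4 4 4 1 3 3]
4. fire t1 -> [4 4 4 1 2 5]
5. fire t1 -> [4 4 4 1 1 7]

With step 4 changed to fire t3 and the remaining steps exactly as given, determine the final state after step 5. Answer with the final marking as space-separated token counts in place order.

(re-executing from step 4 with the substitution; state before step 4: [4 4 4 1 3 3])
4. fire t3 -> [4 4 4 1 6 1]
5. fire t1 -> [4 4 4 1 5 3]

4 4 4 1 5 3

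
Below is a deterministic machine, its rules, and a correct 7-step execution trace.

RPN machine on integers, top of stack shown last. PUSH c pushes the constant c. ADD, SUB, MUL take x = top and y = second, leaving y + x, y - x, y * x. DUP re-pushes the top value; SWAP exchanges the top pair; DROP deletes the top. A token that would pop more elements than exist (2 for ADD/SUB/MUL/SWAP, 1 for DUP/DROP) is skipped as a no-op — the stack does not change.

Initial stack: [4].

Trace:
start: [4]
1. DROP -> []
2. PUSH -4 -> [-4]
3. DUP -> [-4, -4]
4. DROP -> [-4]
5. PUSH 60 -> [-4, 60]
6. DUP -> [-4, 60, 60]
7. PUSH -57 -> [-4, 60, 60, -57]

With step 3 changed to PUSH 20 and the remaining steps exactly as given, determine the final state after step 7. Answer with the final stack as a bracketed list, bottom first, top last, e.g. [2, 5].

[-4, 60, 60, -57]

(re-executing from step 3 with the substitution; state before step 3: [-4])
3. PUSH 20 -> [-4, 20]
4. DROP -> [-4]
5. PUSH 60 -> [-4, 60]
6. DUP -> [-4, 60, 60]
7. PUSH -57 -> [-4, 60, 60, -57]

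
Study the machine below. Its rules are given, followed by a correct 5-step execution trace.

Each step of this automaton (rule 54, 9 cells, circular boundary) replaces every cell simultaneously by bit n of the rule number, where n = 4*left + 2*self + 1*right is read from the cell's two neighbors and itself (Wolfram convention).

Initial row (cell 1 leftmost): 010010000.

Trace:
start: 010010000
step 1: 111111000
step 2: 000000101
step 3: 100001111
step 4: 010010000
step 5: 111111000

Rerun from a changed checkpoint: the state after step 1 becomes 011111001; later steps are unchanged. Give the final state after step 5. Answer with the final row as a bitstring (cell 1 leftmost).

state after step 1 := 011111001
step 2: 100000111
step 3: 010001000
step 4: 111011100
step 5: 000100011

000100011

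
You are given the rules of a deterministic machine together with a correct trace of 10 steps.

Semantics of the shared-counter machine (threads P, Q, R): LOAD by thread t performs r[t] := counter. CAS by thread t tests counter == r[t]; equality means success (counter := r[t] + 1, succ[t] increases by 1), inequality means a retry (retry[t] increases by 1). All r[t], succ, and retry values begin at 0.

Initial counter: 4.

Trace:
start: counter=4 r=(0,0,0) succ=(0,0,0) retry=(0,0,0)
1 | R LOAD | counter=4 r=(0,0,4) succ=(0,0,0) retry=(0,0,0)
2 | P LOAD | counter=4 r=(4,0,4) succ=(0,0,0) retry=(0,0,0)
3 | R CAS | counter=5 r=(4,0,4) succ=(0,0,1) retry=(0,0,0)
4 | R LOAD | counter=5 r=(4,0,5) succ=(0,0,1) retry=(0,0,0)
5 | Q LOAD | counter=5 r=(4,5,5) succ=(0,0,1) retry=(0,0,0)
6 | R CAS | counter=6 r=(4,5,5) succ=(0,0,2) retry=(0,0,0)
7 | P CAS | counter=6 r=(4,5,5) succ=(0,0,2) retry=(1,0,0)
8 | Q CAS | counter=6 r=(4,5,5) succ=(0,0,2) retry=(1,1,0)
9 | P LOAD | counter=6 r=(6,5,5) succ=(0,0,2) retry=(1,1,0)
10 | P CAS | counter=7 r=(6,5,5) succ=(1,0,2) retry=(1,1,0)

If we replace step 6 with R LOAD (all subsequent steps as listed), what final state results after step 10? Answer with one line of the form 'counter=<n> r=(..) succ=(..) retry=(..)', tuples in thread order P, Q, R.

counter=7 r=(6,5,5) succ=(1,1,1) retry=(1,0,0)

(re-executing from step 6 with the substitution; state before step 6: counter=5 r=(4,5,5) succ=(0,0,1) retry=(0,0,0))
6 | R LOAD | counter=5 r=(4,5,5) succ=(0,0,1) retry=(0,0,0)
7 | P CAS | counter=5 r=(4,5,5) succ=(0,0,1) retry=(1,0,0)
8 | Q CAS | counter=6 r=(4,5,5) succ=(0,1,1) retry=(1,0,0)
9 | P LOAD | counter=6 r=(6,5,5) succ=(0,1,1) retry=(1,0,0)
10 | P CAS | counter=7 r=(6,5,5) succ=(1,1,1) retry=(1,0,0)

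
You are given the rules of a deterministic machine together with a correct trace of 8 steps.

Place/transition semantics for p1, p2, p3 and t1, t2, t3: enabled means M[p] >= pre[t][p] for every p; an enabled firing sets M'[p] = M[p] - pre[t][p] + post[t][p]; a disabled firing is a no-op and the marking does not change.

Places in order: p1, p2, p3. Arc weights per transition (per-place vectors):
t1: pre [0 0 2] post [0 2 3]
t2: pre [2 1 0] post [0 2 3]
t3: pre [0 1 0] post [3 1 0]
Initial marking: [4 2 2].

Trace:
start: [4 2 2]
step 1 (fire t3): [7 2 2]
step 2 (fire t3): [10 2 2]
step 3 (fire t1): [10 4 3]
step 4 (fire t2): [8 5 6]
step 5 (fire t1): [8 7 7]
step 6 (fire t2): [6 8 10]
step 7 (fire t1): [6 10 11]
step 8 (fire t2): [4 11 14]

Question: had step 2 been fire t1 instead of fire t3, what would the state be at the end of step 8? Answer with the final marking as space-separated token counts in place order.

1 13 15

(re-executing from step 2 with the substitution; state before step 2: [7 2 2])
step 2 (fire t1): [7 4 3]
step 3 (fire t1): [7 6 4]
step 4 (fire t2): [5 7 7]
step 5 (fire t1): [5 9 8]
step 6 (fire t2): [3 10 11]
step 7 (fire t1): [3 12 12]
step 8 (fire t2): [1 13 15]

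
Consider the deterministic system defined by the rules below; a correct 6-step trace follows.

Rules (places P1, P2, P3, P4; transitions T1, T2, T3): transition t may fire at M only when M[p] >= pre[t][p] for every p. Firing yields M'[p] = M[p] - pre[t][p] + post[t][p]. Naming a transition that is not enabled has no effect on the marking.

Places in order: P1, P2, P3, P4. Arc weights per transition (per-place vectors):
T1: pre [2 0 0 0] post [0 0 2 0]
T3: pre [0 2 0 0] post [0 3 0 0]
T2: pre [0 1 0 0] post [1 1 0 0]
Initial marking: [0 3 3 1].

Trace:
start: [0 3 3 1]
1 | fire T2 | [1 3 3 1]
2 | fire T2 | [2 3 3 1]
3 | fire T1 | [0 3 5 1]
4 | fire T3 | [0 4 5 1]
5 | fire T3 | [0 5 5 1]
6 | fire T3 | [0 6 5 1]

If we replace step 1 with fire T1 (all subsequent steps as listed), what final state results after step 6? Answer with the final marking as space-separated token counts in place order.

(re-executing from step 1 with the substitution; state before step 1: [0 3 3 1])
1 | fire T1 | [0 3 3 1]
2 | fire T2 | [1 3 3 1]
3 | fire T1 | [1 3 3 1]
4 | fire T3 | [1 4 3 1]
5 | fire T3 | [1 5 3 1]
6 | fire T3 | [1 6 3 1]

1 6 3 1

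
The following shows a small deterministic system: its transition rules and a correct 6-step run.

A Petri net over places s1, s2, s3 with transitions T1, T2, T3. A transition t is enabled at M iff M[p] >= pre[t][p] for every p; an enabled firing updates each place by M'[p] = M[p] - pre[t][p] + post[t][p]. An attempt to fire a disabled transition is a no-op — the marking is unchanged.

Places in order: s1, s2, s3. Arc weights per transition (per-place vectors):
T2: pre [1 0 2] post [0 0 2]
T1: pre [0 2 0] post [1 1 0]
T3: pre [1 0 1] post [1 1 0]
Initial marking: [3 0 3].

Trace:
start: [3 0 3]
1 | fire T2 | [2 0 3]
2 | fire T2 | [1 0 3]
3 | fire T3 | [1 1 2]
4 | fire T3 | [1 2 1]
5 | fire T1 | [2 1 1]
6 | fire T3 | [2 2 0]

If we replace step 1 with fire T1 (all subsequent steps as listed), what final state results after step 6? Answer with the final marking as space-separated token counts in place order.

(re-executing from step 1 with the substitution; state before step 1: [3 0 3])
1 | fire T1 | [3 0 3]
2 | fire T2 | [2 0 3]
3 | fire T3 | [2 1 2]
4 | fire T3 | [2 2 1]
5 | fire T1 | [3 1 1]
6 | fire T3 | [3 2 0]

3 2 0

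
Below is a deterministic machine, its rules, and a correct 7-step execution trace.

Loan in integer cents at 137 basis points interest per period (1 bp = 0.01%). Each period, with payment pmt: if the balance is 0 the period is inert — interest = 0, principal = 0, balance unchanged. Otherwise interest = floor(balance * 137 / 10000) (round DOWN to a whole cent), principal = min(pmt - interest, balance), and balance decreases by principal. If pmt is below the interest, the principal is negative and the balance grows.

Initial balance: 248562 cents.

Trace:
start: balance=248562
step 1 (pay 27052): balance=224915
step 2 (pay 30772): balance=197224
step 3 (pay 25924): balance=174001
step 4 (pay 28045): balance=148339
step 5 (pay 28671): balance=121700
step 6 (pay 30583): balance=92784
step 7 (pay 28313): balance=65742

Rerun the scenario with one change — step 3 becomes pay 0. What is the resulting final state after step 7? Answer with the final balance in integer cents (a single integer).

93116

(re-executing from step 3 with the substitution; state before step 3: balance=197224)
step 3 (pay 0): balance=199925
step 4 (pay 28045): balance=174618
step 5 (pay 28671): balance=148339
step 6 (pay 30583): balance=119788
step 7 (pay 28313): balance=93116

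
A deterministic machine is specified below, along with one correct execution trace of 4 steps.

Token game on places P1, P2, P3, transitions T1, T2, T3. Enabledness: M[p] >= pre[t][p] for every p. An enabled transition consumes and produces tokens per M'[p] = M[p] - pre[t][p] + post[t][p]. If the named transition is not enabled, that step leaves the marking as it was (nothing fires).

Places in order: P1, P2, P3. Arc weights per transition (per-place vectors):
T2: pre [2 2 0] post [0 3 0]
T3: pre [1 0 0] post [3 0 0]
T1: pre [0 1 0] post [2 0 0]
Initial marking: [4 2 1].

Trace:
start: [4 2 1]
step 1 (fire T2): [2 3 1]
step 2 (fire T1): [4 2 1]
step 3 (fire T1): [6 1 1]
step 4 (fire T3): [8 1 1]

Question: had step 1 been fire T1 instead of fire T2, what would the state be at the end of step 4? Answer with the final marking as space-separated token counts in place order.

(re-executing from step 1 with the substitution; state before step 1: [4 2 1])
step 1 (fire T1): [6 1 1]
step 2 (fire T1): [8 0 1]
step 3 (fire T1): [8 0 1]
step 4 (fire T3): [10 0 1]

10 0 1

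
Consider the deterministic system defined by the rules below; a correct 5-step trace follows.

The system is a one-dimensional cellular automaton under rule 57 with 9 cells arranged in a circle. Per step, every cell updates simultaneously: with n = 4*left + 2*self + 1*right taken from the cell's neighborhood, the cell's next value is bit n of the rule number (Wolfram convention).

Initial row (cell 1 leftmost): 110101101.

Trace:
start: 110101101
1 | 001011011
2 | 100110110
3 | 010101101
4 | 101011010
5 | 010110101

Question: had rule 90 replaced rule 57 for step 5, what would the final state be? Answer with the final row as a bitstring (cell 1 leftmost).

(re-executing step 5 under rule 90; state before step 5: 101011010)
5 | 000011000

000011000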